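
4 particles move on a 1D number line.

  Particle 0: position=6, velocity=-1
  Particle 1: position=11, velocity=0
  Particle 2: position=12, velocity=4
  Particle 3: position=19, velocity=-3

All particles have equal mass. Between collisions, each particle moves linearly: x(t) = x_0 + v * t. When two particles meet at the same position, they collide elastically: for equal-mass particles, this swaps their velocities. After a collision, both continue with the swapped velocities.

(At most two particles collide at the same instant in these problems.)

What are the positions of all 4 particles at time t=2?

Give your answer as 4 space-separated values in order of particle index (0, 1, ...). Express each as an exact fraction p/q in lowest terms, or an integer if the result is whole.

Answer: 4 11 13 20

Derivation:
Collision at t=1: particles 2 and 3 swap velocities; positions: p0=5 p1=11 p2=16 p3=16; velocities now: v0=-1 v1=0 v2=-3 v3=4
Advance to t=2 (no further collisions before then); velocities: v0=-1 v1=0 v2=-3 v3=4; positions = 4 11 13 20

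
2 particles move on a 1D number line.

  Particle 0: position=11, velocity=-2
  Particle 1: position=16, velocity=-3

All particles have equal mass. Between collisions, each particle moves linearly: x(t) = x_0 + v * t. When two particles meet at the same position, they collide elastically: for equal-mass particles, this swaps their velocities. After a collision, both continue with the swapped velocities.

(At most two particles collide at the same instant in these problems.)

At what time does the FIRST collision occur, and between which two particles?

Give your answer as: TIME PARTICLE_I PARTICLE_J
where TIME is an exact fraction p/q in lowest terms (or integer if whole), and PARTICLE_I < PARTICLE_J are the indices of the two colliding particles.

Pair (0,1): pos 11,16 vel -2,-3 -> gap=5, closing at 1/unit, collide at t=5
Earliest collision: t=5 between 0 and 1

Answer: 5 0 1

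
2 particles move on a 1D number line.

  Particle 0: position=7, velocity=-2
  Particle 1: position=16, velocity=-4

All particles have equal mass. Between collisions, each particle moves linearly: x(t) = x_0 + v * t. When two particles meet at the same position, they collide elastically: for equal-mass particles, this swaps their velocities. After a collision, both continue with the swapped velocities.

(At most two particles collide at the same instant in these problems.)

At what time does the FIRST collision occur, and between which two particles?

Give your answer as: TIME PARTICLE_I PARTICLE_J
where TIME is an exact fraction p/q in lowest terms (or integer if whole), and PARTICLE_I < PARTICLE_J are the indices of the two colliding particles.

Answer: 9/2 0 1

Derivation:
Pair (0,1): pos 7,16 vel -2,-4 -> gap=9, closing at 2/unit, collide at t=9/2
Earliest collision: t=9/2 between 0 and 1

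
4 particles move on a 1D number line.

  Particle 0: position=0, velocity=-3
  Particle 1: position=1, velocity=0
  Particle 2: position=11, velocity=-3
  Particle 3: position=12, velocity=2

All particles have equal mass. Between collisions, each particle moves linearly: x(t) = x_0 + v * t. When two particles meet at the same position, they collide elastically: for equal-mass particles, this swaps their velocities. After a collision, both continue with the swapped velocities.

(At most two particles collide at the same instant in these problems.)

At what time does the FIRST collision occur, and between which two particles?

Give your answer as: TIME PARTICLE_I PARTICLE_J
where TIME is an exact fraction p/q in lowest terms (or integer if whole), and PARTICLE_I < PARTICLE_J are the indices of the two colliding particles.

Answer: 10/3 1 2

Derivation:
Pair (0,1): pos 0,1 vel -3,0 -> not approaching (rel speed -3 <= 0)
Pair (1,2): pos 1,11 vel 0,-3 -> gap=10, closing at 3/unit, collide at t=10/3
Pair (2,3): pos 11,12 vel -3,2 -> not approaching (rel speed -5 <= 0)
Earliest collision: t=10/3 between 1 and 2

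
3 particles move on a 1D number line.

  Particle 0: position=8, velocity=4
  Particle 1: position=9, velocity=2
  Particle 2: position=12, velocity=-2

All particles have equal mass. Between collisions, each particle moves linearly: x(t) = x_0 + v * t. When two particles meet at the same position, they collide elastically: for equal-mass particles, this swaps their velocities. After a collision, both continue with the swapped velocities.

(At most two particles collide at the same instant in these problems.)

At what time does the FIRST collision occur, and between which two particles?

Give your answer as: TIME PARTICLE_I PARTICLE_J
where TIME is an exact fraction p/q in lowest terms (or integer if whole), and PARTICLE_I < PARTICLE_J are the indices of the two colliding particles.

Pair (0,1): pos 8,9 vel 4,2 -> gap=1, closing at 2/unit, collide at t=1/2
Pair (1,2): pos 9,12 vel 2,-2 -> gap=3, closing at 4/unit, collide at t=3/4
Earliest collision: t=1/2 between 0 and 1

Answer: 1/2 0 1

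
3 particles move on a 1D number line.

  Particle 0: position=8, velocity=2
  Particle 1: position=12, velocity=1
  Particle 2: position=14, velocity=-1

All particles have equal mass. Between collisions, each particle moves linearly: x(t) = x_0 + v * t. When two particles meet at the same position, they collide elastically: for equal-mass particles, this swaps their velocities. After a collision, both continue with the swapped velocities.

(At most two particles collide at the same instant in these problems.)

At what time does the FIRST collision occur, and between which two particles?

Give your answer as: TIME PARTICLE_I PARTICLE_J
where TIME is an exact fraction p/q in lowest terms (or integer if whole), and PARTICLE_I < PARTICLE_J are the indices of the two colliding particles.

Answer: 1 1 2

Derivation:
Pair (0,1): pos 8,12 vel 2,1 -> gap=4, closing at 1/unit, collide at t=4
Pair (1,2): pos 12,14 vel 1,-1 -> gap=2, closing at 2/unit, collide at t=1
Earliest collision: t=1 between 1 and 2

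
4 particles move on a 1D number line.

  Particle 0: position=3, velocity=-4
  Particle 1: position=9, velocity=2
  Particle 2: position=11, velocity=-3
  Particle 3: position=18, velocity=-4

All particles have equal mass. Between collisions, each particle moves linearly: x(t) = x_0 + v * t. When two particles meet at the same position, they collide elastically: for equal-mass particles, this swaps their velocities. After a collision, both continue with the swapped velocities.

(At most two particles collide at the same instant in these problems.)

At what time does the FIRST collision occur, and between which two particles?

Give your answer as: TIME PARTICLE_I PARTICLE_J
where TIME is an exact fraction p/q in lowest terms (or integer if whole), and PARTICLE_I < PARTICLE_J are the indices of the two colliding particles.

Pair (0,1): pos 3,9 vel -4,2 -> not approaching (rel speed -6 <= 0)
Pair (1,2): pos 9,11 vel 2,-3 -> gap=2, closing at 5/unit, collide at t=2/5
Pair (2,3): pos 11,18 vel -3,-4 -> gap=7, closing at 1/unit, collide at t=7
Earliest collision: t=2/5 between 1 and 2

Answer: 2/5 1 2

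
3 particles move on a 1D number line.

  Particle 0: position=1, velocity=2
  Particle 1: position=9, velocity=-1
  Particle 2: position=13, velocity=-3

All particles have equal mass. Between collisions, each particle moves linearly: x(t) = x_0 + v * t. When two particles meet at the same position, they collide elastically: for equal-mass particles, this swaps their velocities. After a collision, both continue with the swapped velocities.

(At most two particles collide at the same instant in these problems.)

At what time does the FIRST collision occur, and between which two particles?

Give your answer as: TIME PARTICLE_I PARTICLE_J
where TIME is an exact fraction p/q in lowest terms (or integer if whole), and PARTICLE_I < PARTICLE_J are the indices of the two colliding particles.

Answer: 2 1 2

Derivation:
Pair (0,1): pos 1,9 vel 2,-1 -> gap=8, closing at 3/unit, collide at t=8/3
Pair (1,2): pos 9,13 vel -1,-3 -> gap=4, closing at 2/unit, collide at t=2
Earliest collision: t=2 between 1 and 2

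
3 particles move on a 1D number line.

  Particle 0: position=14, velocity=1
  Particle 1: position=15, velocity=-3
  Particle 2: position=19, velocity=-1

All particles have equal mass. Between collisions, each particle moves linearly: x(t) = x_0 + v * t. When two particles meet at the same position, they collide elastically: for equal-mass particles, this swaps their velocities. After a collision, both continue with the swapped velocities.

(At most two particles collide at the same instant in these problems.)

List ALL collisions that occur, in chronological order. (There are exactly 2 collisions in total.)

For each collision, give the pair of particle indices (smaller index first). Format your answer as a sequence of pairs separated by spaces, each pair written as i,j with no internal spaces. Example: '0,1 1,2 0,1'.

Answer: 0,1 1,2

Derivation:
Collision at t=1/4: particles 0 and 1 swap velocities; positions: p0=57/4 p1=57/4 p2=75/4; velocities now: v0=-3 v1=1 v2=-1
Collision at t=5/2: particles 1 and 2 swap velocities; positions: p0=15/2 p1=33/2 p2=33/2; velocities now: v0=-3 v1=-1 v2=1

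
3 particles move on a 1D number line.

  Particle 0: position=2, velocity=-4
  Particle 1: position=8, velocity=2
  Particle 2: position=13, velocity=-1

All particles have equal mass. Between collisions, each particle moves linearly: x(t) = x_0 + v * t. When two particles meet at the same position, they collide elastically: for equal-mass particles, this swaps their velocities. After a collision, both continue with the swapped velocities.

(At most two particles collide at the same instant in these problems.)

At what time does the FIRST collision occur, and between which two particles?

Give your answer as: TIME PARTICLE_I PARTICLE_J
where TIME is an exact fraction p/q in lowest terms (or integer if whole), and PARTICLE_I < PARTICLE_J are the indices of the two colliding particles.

Answer: 5/3 1 2

Derivation:
Pair (0,1): pos 2,8 vel -4,2 -> not approaching (rel speed -6 <= 0)
Pair (1,2): pos 8,13 vel 2,-1 -> gap=5, closing at 3/unit, collide at t=5/3
Earliest collision: t=5/3 between 1 and 2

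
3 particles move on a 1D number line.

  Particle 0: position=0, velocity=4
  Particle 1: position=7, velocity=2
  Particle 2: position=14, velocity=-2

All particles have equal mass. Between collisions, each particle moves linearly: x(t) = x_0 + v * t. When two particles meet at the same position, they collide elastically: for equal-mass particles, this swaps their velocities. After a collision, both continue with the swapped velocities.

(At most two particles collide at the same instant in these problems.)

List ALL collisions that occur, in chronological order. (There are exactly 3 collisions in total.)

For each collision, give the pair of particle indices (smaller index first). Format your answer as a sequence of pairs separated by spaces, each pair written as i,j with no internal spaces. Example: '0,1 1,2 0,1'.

Answer: 1,2 0,1 1,2

Derivation:
Collision at t=7/4: particles 1 and 2 swap velocities; positions: p0=7 p1=21/2 p2=21/2; velocities now: v0=4 v1=-2 v2=2
Collision at t=7/3: particles 0 and 1 swap velocities; positions: p0=28/3 p1=28/3 p2=35/3; velocities now: v0=-2 v1=4 v2=2
Collision at t=7/2: particles 1 and 2 swap velocities; positions: p0=7 p1=14 p2=14; velocities now: v0=-2 v1=2 v2=4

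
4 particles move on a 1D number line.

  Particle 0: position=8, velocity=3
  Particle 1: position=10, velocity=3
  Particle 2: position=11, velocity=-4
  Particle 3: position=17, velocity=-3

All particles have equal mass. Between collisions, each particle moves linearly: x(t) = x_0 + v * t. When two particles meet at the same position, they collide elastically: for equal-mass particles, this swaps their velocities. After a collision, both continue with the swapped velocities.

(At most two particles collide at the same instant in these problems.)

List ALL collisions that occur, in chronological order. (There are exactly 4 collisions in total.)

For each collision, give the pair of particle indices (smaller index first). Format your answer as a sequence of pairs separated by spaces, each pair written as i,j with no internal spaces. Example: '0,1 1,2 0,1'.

Collision at t=1/7: particles 1 and 2 swap velocities; positions: p0=59/7 p1=73/7 p2=73/7 p3=116/7; velocities now: v0=3 v1=-4 v2=3 v3=-3
Collision at t=3/7: particles 0 and 1 swap velocities; positions: p0=65/7 p1=65/7 p2=79/7 p3=110/7; velocities now: v0=-4 v1=3 v2=3 v3=-3
Collision at t=7/6: particles 2 and 3 swap velocities; positions: p0=19/3 p1=23/2 p2=27/2 p3=27/2; velocities now: v0=-4 v1=3 v2=-3 v3=3
Collision at t=3/2: particles 1 and 2 swap velocities; positions: p0=5 p1=25/2 p2=25/2 p3=29/2; velocities now: v0=-4 v1=-3 v2=3 v3=3

Answer: 1,2 0,1 2,3 1,2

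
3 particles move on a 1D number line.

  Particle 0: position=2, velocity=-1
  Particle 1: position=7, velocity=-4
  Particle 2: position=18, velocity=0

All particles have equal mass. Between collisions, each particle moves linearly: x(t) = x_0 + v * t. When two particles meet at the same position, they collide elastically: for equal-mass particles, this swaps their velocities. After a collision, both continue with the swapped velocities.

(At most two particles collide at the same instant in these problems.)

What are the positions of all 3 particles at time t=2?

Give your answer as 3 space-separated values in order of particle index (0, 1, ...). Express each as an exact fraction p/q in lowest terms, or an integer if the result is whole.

Collision at t=5/3: particles 0 and 1 swap velocities; positions: p0=1/3 p1=1/3 p2=18; velocities now: v0=-4 v1=-1 v2=0
Advance to t=2 (no further collisions before then); velocities: v0=-4 v1=-1 v2=0; positions = -1 0 18

Answer: -1 0 18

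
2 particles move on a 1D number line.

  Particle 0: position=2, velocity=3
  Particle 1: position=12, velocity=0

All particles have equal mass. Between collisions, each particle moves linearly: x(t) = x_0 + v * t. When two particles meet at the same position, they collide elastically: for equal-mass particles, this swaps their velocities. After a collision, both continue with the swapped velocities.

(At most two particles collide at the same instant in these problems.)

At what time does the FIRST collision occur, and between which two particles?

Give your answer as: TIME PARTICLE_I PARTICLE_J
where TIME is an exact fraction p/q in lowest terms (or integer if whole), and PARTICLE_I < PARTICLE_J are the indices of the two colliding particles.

Answer: 10/3 0 1

Derivation:
Pair (0,1): pos 2,12 vel 3,0 -> gap=10, closing at 3/unit, collide at t=10/3
Earliest collision: t=10/3 between 0 and 1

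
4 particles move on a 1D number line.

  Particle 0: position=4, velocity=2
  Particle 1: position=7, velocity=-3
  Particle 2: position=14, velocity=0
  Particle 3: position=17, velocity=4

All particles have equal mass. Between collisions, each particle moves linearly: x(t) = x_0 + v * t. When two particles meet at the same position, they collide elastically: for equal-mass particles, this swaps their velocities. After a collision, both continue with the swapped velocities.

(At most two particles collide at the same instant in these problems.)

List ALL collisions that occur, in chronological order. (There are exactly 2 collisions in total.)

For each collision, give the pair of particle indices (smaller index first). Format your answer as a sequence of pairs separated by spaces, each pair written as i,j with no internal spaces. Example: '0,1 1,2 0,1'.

Answer: 0,1 1,2

Derivation:
Collision at t=3/5: particles 0 and 1 swap velocities; positions: p0=26/5 p1=26/5 p2=14 p3=97/5; velocities now: v0=-3 v1=2 v2=0 v3=4
Collision at t=5: particles 1 and 2 swap velocities; positions: p0=-8 p1=14 p2=14 p3=37; velocities now: v0=-3 v1=0 v2=2 v3=4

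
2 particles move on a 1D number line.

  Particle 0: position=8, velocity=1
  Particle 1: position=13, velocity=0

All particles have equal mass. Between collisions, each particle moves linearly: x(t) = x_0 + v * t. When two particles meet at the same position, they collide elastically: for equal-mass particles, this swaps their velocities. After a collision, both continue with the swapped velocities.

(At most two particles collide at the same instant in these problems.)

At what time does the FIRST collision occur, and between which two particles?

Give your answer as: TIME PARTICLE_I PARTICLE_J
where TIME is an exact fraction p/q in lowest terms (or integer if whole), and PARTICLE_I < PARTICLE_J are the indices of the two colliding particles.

Answer: 5 0 1

Derivation:
Pair (0,1): pos 8,13 vel 1,0 -> gap=5, closing at 1/unit, collide at t=5
Earliest collision: t=5 between 0 and 1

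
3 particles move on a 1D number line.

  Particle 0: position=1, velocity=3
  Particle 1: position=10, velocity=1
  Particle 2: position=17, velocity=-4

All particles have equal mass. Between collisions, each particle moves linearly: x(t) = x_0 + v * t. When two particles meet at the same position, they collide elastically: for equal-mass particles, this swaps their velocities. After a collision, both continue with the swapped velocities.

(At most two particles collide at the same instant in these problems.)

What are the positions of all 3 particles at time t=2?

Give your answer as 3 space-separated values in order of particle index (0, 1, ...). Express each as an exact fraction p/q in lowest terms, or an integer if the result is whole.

Answer: 7 9 12

Derivation:
Collision at t=7/5: particles 1 and 2 swap velocities; positions: p0=26/5 p1=57/5 p2=57/5; velocities now: v0=3 v1=-4 v2=1
Advance to t=2 (no further collisions before then); velocities: v0=3 v1=-4 v2=1; positions = 7 9 12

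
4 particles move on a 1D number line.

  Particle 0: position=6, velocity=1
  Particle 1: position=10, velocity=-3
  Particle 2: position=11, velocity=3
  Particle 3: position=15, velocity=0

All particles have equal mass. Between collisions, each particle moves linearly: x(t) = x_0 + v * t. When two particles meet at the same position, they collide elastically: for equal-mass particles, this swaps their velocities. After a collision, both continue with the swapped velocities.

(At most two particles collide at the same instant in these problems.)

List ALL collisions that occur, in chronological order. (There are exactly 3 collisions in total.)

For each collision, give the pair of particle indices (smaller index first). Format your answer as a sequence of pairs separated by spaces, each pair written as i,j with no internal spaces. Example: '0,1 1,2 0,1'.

Collision at t=1: particles 0 and 1 swap velocities; positions: p0=7 p1=7 p2=14 p3=15; velocities now: v0=-3 v1=1 v2=3 v3=0
Collision at t=4/3: particles 2 and 3 swap velocities; positions: p0=6 p1=22/3 p2=15 p3=15; velocities now: v0=-3 v1=1 v2=0 v3=3
Collision at t=9: particles 1 and 2 swap velocities; positions: p0=-17 p1=15 p2=15 p3=38; velocities now: v0=-3 v1=0 v2=1 v3=3

Answer: 0,1 2,3 1,2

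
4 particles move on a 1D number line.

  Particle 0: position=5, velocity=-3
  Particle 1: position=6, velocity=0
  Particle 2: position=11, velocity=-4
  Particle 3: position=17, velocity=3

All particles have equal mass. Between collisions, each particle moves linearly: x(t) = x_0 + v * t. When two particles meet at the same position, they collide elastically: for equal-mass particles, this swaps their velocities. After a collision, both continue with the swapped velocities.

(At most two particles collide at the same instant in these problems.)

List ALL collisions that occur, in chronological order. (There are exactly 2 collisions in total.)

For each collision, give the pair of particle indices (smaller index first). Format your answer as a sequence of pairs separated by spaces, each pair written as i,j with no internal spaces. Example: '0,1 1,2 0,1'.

Collision at t=5/4: particles 1 and 2 swap velocities; positions: p0=5/4 p1=6 p2=6 p3=83/4; velocities now: v0=-3 v1=-4 v2=0 v3=3
Collision at t=6: particles 0 and 1 swap velocities; positions: p0=-13 p1=-13 p2=6 p3=35; velocities now: v0=-4 v1=-3 v2=0 v3=3

Answer: 1,2 0,1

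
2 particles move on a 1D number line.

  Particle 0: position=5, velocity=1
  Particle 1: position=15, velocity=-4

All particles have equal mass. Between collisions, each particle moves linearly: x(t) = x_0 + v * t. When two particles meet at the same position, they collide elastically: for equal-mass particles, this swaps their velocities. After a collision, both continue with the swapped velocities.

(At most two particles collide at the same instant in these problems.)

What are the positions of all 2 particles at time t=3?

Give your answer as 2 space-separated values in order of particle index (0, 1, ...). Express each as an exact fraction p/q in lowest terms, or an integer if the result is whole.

Collision at t=2: particles 0 and 1 swap velocities; positions: p0=7 p1=7; velocities now: v0=-4 v1=1
Advance to t=3 (no further collisions before then); velocities: v0=-4 v1=1; positions = 3 8

Answer: 3 8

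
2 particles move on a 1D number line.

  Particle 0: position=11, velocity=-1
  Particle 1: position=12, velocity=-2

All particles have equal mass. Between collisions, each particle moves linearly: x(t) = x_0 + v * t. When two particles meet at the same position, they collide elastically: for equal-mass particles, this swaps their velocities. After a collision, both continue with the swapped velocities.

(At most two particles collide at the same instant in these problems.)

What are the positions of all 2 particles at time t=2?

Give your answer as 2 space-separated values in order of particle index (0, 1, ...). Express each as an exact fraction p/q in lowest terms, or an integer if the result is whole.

Answer: 8 9

Derivation:
Collision at t=1: particles 0 and 1 swap velocities; positions: p0=10 p1=10; velocities now: v0=-2 v1=-1
Advance to t=2 (no further collisions before then); velocities: v0=-2 v1=-1; positions = 8 9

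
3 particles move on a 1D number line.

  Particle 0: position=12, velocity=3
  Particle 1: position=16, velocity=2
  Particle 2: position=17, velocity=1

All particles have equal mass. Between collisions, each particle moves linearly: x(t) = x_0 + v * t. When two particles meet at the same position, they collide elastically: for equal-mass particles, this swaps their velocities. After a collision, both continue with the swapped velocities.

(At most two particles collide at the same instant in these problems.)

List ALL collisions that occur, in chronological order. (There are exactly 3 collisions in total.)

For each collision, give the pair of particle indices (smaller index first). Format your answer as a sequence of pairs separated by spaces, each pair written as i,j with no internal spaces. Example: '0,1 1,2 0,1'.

Collision at t=1: particles 1 and 2 swap velocities; positions: p0=15 p1=18 p2=18; velocities now: v0=3 v1=1 v2=2
Collision at t=5/2: particles 0 and 1 swap velocities; positions: p0=39/2 p1=39/2 p2=21; velocities now: v0=1 v1=3 v2=2
Collision at t=4: particles 1 and 2 swap velocities; positions: p0=21 p1=24 p2=24; velocities now: v0=1 v1=2 v2=3

Answer: 1,2 0,1 1,2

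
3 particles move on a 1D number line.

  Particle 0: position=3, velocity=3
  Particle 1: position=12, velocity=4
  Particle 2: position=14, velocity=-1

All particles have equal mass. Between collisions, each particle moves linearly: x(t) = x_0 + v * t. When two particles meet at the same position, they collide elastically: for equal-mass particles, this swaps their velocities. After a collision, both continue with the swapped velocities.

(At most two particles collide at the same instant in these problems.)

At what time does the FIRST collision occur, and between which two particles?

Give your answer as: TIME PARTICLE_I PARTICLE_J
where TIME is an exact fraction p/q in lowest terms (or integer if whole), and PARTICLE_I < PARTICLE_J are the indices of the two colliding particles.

Pair (0,1): pos 3,12 vel 3,4 -> not approaching (rel speed -1 <= 0)
Pair (1,2): pos 12,14 vel 4,-1 -> gap=2, closing at 5/unit, collide at t=2/5
Earliest collision: t=2/5 between 1 and 2

Answer: 2/5 1 2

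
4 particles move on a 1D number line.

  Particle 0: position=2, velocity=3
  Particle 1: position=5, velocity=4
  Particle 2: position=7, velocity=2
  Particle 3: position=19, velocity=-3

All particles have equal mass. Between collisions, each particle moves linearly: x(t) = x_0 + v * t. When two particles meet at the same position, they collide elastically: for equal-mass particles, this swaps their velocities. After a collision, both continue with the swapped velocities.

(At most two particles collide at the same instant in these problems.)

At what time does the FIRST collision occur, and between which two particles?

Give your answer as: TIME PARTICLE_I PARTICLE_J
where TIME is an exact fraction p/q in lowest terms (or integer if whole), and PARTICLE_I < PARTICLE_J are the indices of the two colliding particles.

Answer: 1 1 2

Derivation:
Pair (0,1): pos 2,5 vel 3,4 -> not approaching (rel speed -1 <= 0)
Pair (1,2): pos 5,7 vel 4,2 -> gap=2, closing at 2/unit, collide at t=1
Pair (2,3): pos 7,19 vel 2,-3 -> gap=12, closing at 5/unit, collide at t=12/5
Earliest collision: t=1 between 1 and 2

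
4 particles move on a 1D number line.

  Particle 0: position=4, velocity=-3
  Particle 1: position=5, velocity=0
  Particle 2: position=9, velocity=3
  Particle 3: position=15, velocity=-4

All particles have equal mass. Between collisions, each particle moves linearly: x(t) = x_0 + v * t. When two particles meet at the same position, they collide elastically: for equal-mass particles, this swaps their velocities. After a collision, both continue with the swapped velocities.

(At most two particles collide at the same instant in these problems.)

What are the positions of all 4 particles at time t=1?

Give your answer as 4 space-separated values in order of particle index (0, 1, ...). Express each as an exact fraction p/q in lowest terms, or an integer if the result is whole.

Collision at t=6/7: particles 2 and 3 swap velocities; positions: p0=10/7 p1=5 p2=81/7 p3=81/7; velocities now: v0=-3 v1=0 v2=-4 v3=3
Advance to t=1 (no further collisions before then); velocities: v0=-3 v1=0 v2=-4 v3=3; positions = 1 5 11 12

Answer: 1 5 11 12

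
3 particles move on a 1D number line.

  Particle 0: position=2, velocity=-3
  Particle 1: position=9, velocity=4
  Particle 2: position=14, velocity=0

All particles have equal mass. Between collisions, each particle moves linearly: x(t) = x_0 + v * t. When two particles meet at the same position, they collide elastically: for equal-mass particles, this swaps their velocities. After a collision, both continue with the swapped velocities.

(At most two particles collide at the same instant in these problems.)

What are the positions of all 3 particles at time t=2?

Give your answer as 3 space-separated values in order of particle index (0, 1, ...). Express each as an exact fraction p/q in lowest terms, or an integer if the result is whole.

Collision at t=5/4: particles 1 and 2 swap velocities; positions: p0=-7/4 p1=14 p2=14; velocities now: v0=-3 v1=0 v2=4
Advance to t=2 (no further collisions before then); velocities: v0=-3 v1=0 v2=4; positions = -4 14 17

Answer: -4 14 17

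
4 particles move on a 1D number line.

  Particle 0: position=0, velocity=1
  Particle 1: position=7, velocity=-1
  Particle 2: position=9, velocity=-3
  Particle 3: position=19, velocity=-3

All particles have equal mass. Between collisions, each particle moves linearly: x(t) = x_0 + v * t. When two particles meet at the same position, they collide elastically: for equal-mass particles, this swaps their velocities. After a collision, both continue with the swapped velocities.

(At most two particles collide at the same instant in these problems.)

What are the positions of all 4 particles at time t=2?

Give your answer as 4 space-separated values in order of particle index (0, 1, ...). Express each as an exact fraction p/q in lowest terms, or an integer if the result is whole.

Answer: 2 3 5 13

Derivation:
Collision at t=1: particles 1 and 2 swap velocities; positions: p0=1 p1=6 p2=6 p3=16; velocities now: v0=1 v1=-3 v2=-1 v3=-3
Advance to t=2 (no further collisions before then); velocities: v0=1 v1=-3 v2=-1 v3=-3; positions = 2 3 5 13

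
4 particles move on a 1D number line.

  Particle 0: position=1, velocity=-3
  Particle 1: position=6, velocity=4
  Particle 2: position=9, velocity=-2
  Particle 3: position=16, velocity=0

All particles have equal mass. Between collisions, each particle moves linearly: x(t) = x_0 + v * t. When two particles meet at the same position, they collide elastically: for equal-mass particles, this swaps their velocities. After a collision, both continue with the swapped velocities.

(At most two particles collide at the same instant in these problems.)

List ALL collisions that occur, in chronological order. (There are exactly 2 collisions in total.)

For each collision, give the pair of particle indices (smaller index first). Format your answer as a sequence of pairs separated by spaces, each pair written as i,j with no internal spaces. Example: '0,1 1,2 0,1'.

Answer: 1,2 2,3

Derivation:
Collision at t=1/2: particles 1 and 2 swap velocities; positions: p0=-1/2 p1=8 p2=8 p3=16; velocities now: v0=-3 v1=-2 v2=4 v3=0
Collision at t=5/2: particles 2 and 3 swap velocities; positions: p0=-13/2 p1=4 p2=16 p3=16; velocities now: v0=-3 v1=-2 v2=0 v3=4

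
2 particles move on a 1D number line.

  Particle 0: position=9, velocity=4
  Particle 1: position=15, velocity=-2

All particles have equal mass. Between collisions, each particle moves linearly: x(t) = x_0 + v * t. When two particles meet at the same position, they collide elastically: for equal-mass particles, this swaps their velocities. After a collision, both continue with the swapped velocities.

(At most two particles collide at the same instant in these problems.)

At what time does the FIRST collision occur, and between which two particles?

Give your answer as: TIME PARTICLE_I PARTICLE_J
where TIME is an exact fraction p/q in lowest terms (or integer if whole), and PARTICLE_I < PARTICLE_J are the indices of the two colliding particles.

Pair (0,1): pos 9,15 vel 4,-2 -> gap=6, closing at 6/unit, collide at t=1
Earliest collision: t=1 between 0 and 1

Answer: 1 0 1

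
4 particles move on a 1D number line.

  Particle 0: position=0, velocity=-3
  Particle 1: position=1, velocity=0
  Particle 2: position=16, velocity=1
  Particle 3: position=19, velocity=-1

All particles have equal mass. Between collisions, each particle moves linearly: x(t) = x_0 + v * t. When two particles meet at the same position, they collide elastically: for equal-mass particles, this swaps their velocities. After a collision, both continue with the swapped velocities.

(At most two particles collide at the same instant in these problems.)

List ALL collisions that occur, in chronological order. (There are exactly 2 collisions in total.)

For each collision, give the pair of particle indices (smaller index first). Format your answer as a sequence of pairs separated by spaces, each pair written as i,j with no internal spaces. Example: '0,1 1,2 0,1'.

Collision at t=3/2: particles 2 and 3 swap velocities; positions: p0=-9/2 p1=1 p2=35/2 p3=35/2; velocities now: v0=-3 v1=0 v2=-1 v3=1
Collision at t=18: particles 1 and 2 swap velocities; positions: p0=-54 p1=1 p2=1 p3=34; velocities now: v0=-3 v1=-1 v2=0 v3=1

Answer: 2,3 1,2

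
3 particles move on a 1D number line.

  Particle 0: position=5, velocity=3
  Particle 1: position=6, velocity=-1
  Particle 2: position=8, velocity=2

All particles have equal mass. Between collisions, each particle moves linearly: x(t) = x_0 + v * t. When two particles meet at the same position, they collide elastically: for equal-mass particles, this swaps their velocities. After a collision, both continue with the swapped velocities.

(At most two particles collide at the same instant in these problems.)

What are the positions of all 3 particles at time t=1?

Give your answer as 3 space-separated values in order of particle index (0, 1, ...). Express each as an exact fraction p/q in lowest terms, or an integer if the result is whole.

Collision at t=1/4: particles 0 and 1 swap velocities; positions: p0=23/4 p1=23/4 p2=17/2; velocities now: v0=-1 v1=3 v2=2
Advance to t=1 (no further collisions before then); velocities: v0=-1 v1=3 v2=2; positions = 5 8 10

Answer: 5 8 10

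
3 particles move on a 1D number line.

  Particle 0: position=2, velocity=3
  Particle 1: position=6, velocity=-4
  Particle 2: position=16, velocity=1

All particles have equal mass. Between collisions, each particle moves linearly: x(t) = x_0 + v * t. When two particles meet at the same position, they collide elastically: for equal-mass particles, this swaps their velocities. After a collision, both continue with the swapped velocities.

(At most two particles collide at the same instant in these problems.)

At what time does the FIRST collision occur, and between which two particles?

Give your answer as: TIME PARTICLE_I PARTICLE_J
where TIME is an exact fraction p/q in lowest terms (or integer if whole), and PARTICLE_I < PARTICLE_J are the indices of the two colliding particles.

Answer: 4/7 0 1

Derivation:
Pair (0,1): pos 2,6 vel 3,-4 -> gap=4, closing at 7/unit, collide at t=4/7
Pair (1,2): pos 6,16 vel -4,1 -> not approaching (rel speed -5 <= 0)
Earliest collision: t=4/7 between 0 and 1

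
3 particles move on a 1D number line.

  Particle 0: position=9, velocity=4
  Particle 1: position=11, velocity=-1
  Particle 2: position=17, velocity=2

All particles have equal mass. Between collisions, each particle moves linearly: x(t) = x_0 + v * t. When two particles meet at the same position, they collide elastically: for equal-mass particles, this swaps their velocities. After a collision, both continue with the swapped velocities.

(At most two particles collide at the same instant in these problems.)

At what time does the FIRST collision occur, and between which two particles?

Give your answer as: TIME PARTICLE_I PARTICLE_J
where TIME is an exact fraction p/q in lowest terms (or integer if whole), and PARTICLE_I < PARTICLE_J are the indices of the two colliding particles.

Answer: 2/5 0 1

Derivation:
Pair (0,1): pos 9,11 vel 4,-1 -> gap=2, closing at 5/unit, collide at t=2/5
Pair (1,2): pos 11,17 vel -1,2 -> not approaching (rel speed -3 <= 0)
Earliest collision: t=2/5 between 0 and 1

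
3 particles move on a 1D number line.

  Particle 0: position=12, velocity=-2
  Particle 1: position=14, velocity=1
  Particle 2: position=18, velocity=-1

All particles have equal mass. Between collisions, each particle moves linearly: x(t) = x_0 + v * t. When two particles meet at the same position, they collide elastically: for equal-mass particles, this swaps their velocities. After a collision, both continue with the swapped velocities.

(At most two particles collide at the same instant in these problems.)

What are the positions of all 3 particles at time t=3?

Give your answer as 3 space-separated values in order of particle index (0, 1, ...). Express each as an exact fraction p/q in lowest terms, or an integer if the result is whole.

Answer: 6 15 17

Derivation:
Collision at t=2: particles 1 and 2 swap velocities; positions: p0=8 p1=16 p2=16; velocities now: v0=-2 v1=-1 v2=1
Advance to t=3 (no further collisions before then); velocities: v0=-2 v1=-1 v2=1; positions = 6 15 17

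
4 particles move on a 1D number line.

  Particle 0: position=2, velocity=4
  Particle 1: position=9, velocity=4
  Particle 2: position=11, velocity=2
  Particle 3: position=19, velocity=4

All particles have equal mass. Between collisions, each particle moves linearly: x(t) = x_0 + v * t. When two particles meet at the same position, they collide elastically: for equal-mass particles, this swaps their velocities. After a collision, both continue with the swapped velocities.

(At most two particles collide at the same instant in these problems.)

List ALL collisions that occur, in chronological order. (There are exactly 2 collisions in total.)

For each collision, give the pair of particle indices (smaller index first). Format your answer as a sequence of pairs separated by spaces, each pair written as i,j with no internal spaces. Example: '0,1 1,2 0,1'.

Collision at t=1: particles 1 and 2 swap velocities; positions: p0=6 p1=13 p2=13 p3=23; velocities now: v0=4 v1=2 v2=4 v3=4
Collision at t=9/2: particles 0 and 1 swap velocities; positions: p0=20 p1=20 p2=27 p3=37; velocities now: v0=2 v1=4 v2=4 v3=4

Answer: 1,2 0,1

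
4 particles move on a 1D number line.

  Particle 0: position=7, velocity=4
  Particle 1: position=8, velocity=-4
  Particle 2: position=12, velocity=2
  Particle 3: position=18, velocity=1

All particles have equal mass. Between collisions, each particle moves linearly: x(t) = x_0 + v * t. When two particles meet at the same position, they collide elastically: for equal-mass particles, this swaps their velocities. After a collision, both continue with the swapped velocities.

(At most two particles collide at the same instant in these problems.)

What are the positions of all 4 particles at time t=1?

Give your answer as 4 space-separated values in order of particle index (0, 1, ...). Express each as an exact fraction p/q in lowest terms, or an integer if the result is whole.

Answer: 4 11 14 19

Derivation:
Collision at t=1/8: particles 0 and 1 swap velocities; positions: p0=15/2 p1=15/2 p2=49/4 p3=145/8; velocities now: v0=-4 v1=4 v2=2 v3=1
Advance to t=1 (no further collisions before then); velocities: v0=-4 v1=4 v2=2 v3=1; positions = 4 11 14 19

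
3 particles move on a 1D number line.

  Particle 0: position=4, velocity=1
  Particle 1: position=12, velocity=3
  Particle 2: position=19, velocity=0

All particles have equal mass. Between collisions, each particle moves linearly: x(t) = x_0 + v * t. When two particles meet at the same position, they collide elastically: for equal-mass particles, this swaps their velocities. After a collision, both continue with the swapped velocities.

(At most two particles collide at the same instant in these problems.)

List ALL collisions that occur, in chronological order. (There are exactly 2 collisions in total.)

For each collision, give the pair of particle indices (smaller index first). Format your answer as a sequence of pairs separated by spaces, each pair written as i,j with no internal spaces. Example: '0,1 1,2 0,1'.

Collision at t=7/3: particles 1 and 2 swap velocities; positions: p0=19/3 p1=19 p2=19; velocities now: v0=1 v1=0 v2=3
Collision at t=15: particles 0 and 1 swap velocities; positions: p0=19 p1=19 p2=57; velocities now: v0=0 v1=1 v2=3

Answer: 1,2 0,1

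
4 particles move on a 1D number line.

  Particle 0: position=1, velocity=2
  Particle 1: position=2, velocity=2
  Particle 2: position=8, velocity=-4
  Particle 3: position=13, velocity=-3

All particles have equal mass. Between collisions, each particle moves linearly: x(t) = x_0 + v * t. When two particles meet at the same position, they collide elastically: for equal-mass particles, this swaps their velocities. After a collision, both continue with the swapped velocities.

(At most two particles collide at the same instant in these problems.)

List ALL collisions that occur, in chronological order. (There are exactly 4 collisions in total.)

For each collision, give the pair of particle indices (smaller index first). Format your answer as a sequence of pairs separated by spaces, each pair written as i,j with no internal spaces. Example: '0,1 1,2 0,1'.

Answer: 1,2 0,1 2,3 1,2

Derivation:
Collision at t=1: particles 1 and 2 swap velocities; positions: p0=3 p1=4 p2=4 p3=10; velocities now: v0=2 v1=-4 v2=2 v3=-3
Collision at t=7/6: particles 0 and 1 swap velocities; positions: p0=10/3 p1=10/3 p2=13/3 p3=19/2; velocities now: v0=-4 v1=2 v2=2 v3=-3
Collision at t=11/5: particles 2 and 3 swap velocities; positions: p0=-4/5 p1=27/5 p2=32/5 p3=32/5; velocities now: v0=-4 v1=2 v2=-3 v3=2
Collision at t=12/5: particles 1 and 2 swap velocities; positions: p0=-8/5 p1=29/5 p2=29/5 p3=34/5; velocities now: v0=-4 v1=-3 v2=2 v3=2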